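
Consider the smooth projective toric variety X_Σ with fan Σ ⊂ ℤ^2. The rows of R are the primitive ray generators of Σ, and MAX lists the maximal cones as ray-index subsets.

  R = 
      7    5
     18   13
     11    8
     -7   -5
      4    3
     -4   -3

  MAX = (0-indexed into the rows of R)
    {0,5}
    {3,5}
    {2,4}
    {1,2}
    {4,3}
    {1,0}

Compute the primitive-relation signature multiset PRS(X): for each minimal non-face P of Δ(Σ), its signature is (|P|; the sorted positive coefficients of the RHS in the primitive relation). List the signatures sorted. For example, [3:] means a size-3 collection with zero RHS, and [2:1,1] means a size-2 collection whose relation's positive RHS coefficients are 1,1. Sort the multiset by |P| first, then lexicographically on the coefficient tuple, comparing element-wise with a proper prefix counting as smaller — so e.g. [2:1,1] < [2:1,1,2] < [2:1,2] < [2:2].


Δ(Σ) — 6 vertices, 9 min non-faces:

  {0,3}:  v_{0} + v_{3} = 0  ⟹  sig = [2:]
  {4,5}:  v_{4} + v_{5} = 0  ⟹  sig = [2:]
  {0,2}:  v_{0} + v_{2} = v_{1}  ⟹  sig = [2:1]
  {0,4}:  v_{0} + v_{4} = v_{2}  ⟹  sig = [2:1]
  {1,3}:  v_{1} + v_{3} = v_{2}  ⟹  sig = [2:1]
  {2,3}:  v_{2} + v_{3} = v_{4}  ⟹  sig = [2:1]
  {2,5}:  v_{2} + v_{5} = v_{0}  ⟹  sig = [2:1]
  {1,4}:  v_{1} + v_{4} = 2·v_{2}  ⟹  sig = [2:2]
  {1,5}:  v_{1} + v_{5} = 2·v_{0}  ⟹  sig = [2:2]

Sorted signature multiset PRS(X):
    [2:]
    [2:]
    [2:1]
    [2:1]
    [2:1]
    [2:1]
    [2:1]
    [2:2]
    [2:2]


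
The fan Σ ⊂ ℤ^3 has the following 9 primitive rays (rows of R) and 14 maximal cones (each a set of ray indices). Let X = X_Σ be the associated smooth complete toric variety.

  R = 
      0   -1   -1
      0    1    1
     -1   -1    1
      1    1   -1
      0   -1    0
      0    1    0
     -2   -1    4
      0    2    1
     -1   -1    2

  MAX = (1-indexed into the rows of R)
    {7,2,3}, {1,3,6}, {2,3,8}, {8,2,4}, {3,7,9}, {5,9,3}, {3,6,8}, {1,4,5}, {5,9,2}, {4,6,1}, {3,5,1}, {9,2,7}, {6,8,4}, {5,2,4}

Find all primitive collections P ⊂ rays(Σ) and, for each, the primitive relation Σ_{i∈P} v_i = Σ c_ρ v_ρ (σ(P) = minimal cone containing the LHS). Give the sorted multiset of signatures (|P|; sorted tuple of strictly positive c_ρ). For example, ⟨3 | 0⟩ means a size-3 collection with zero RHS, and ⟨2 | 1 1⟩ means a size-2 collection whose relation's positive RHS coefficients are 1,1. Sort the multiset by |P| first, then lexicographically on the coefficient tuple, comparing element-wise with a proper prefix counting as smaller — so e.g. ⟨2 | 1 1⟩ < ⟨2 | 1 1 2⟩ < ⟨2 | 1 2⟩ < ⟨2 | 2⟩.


Minimal non-faces — 17 found among 9 rays, 14 max cones:

  P = {1,2}:  v_{1} + v_{2} = 0 ; sig = ⟨2 | 0⟩
  P = {3,4}:  v_{3} + v_{4} = 0 ; sig = ⟨2 | 0⟩
  P = {5,6}:  v_{5} + v_{6} = 0 ; sig = ⟨2 | 0⟩
  P = {1,8}:  v_{1} + v_{8} = v_{6} ; sig = ⟨2 | 1⟩
  P = {2,6}:  v_{2} + v_{6} = v_{8} ; sig = ⟨2 | 1⟩
  P = {5,8}:  v_{5} + v_{8} = v_{2} ; sig = ⟨2 | 1⟩
  P = {1,7}:  v_{1} + v_{7} = v_{3} + v_{9} ; sig = ⟨2 | 1 1⟩
  P = {1,9}:  v_{1} + v_{9} = v_{3} + v_{5} ; sig = ⟨2 | 1 1⟩
  P = {4,7}:  v_{4} + v_{7} = v_{2} + v_{9} ; sig = ⟨2 | 1 1⟩
  P = {4,9}:  v_{4} + v_{9} = v_{2} + v_{5} ; sig = ⟨2 | 1 1⟩
  P = {6,9}:  v_{6} + v_{9} = v_{2} + v_{3} ; sig = ⟨2 | 1 1⟩
  P = {8,9}:  v_{8} + v_{9} = 2·v_{2} + v_{3} ; sig = ⟨2 | 1 2⟩
  P = {5,7}:  v_{5} + v_{7} = 2·v_{9} ; sig = ⟨2 | 2⟩
  P = {6,7}:  v_{6} + v_{7} = 2·v_{2} + 2·v_{3} ; sig = ⟨2 | 2 2⟩
  P = {7,8}:  v_{7} + v_{8} = 3·v_{2} + 2·v_{3} ; sig = ⟨2 | 2 3⟩
  P = {2,3,5}:  v_{2} + v_{3} + v_{5} = v_{9} ; sig = ⟨3 | 1⟩
  P = {2,3,9}:  v_{2} + v_{3} + v_{9} = v_{7} ; sig = ⟨3 | 1⟩

Sorted signature multiset PRS(X):
[⟨2 | 0⟩, ⟨2 | 0⟩, ⟨2 | 0⟩, ⟨2 | 1⟩, ⟨2 | 1⟩, ⟨2 | 1⟩, ⟨2 | 1 1⟩, ⟨2 | 1 1⟩, ⟨2 | 1 1⟩, ⟨2 | 1 1⟩, ⟨2 | 1 1⟩, ⟨2 | 1 2⟩, ⟨2 | 2⟩, ⟨2 | 2 2⟩, ⟨2 | 2 3⟩, ⟨3 | 1⟩, ⟨3 | 1⟩]


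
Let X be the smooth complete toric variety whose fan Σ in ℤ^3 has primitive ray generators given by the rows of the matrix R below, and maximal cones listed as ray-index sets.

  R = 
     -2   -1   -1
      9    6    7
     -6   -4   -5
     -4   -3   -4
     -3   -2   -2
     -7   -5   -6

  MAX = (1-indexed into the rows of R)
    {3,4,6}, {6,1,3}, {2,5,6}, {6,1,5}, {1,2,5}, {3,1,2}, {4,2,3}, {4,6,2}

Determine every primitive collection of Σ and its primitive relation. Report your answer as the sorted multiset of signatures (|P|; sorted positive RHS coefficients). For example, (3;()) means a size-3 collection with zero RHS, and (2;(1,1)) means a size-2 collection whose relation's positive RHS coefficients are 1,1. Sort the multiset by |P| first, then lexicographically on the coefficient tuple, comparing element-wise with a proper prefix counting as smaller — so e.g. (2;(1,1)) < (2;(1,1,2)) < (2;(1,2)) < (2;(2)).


Δ(Σ) — 6 vertices, 5 min non-faces:

  • {1,4}:  v_{1} + v_{4} = v_{3} ; sig = (2;(1))
  • {4,5}:  v_{4} + v_{5} = v_{6} ; sig = (2;(1))
  • {3,5}:  v_{3} + v_{5} = v_{1} + v_{6} ; sig = (2;(1,1))
  • {1,2,6}:  v_{1} + v_{2} + v_{6} = 0 ; sig = (3;())
  • {2,3,6}:  v_{2} + v_{3} + v_{6} = v_{4} ; sig = (3;(1))

Hence PRS(X_Σ) =
{ (2;(1)) ×2,  (2;(1,1)),  (3;()),  (3;(1)) }


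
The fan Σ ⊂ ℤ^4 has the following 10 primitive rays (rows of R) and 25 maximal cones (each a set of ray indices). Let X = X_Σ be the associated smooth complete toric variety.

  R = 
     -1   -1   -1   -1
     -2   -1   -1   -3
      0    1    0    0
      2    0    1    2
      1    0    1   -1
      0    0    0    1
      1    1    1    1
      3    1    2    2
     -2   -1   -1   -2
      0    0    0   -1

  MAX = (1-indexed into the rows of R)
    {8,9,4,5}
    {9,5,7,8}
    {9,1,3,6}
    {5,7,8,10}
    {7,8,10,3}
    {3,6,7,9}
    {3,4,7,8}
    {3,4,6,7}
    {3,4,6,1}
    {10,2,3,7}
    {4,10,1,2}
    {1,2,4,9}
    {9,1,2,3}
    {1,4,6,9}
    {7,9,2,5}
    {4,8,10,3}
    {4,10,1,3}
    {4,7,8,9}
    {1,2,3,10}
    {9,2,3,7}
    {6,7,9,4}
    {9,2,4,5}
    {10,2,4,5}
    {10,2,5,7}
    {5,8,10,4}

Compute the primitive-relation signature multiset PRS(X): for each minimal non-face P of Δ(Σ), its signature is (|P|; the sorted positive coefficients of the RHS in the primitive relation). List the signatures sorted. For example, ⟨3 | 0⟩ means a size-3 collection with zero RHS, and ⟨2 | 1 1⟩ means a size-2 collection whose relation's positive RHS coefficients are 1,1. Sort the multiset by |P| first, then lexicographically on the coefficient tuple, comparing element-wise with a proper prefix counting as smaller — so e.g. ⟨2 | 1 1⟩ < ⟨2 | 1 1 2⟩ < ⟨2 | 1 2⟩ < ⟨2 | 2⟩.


Δ(Σ) — 10 vertices, 16 min non-faces:

  P={1,7}:  v_{1} + v_{7} = 0  →  sig = ⟨2 | 0⟩
  P={6,10}:  v_{6} + v_{10} = 0  →  sig = ⟨2 | 0⟩
  P={2,6}:  v_{2} + v_{6} = v_{9}  →  sig = ⟨2 | 1⟩
  P={2,8}:  v_{2} + v_{8} = v_{5}  →  sig = ⟨2 | 1⟩
  P={9,10}:  v_{9} + v_{10} = v_{2}  →  sig = ⟨2 | 1⟩
  P={1,8}:  v_{1} + v_{8} = v_{4} + v_{10}  →  sig = ⟨2 | 1 1⟩
  P={5,6}:  v_{5} + v_{6} = v_{8} + v_{9}  →  sig = ⟨2 | 1 1⟩
  P={6,8}:  v_{6} + v_{8} = v_{4} + v_{7}  →  sig = ⟨2 | 1 1⟩
  P={1,5}:  v_{1} + v_{5} = v_{2} + v_{4} + v_{10}  →  sig = ⟨2 | 1 1 1⟩
  P={3,5}:  v_{3} + v_{5} = v_{7} + 2·v_{10}  →  sig = ⟨2 | 1 2⟩
  P={3,4,9}:  v_{3} + v_{4} + v_{9} = 0  →  sig = ⟨3 | 0⟩
  P={2,3,4}:  v_{2} + v_{3} + v_{4} = v_{10}  →  sig = ⟨3 | 1⟩
  P={4,7,10}:  v_{4} + v_{7} + v_{10} = v_{8}  →  sig = ⟨3 | 1⟩
  P={2,4,7}:  v_{2} + v_{4} + v_{7} = v_{8} + v_{9}  →  sig = ⟨3 | 1 1⟩
  P={3,8,9}:  v_{3} + v_{8} + v_{9} = v_{7} + v_{10}  →  sig = ⟨3 | 1 1⟩
  P={4,5,7}:  v_{4} + v_{5} + v_{7} = 2·v_{8} + v_{9}  →  sig = ⟨3 | 1 2⟩

Signatures (|P|; sorted positive RHS coefficients), sorted:
    ⟨2 | 0⟩
    ⟨2 | 0⟩
    ⟨2 | 1⟩
    ⟨2 | 1⟩
    ⟨2 | 1⟩
    ⟨2 | 1 1⟩
    ⟨2 | 1 1⟩
    ⟨2 | 1 1⟩
    ⟨2 | 1 1 1⟩
    ⟨2 | 1 2⟩
    ⟨3 | 0⟩
    ⟨3 | 1⟩
    ⟨3 | 1⟩
    ⟨3 | 1 1⟩
    ⟨3 | 1 1⟩
    ⟨3 | 1 2⟩


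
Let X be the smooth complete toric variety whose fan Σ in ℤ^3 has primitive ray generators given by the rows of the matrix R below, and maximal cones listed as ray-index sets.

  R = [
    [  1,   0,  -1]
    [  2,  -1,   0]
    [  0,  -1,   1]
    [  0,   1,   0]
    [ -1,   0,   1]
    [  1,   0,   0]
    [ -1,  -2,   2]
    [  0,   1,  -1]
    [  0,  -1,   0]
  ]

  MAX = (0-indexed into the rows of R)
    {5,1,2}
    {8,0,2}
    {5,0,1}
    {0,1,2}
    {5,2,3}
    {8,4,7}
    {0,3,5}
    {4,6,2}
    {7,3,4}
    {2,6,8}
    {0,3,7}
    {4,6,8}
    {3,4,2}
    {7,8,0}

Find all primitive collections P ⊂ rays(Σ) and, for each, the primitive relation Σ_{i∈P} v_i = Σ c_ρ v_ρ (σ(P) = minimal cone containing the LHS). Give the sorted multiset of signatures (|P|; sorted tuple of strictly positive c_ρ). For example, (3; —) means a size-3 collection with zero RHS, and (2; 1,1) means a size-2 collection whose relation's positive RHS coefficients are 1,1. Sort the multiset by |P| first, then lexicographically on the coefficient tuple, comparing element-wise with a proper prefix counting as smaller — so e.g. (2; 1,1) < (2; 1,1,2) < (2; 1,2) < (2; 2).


Minimal non-faces — 18 found among 9 rays, 14 max cones:

  P = {0,4}:  v_{0} + v_{4} = 0  ⇒ sig = (2; —)
  P = {2,7}:  v_{2} + v_{7} = 0  ⇒ sig = (2; —)
  P = {3,8}:  v_{3} + v_{8} = 0  ⇒ sig = (2; —)
  P = {0,6}:  v_{0} + v_{6} = v_{2} + v_{8}  ⇒ sig = (2; 1,1)
  P = {1,4}:  v_{1} + v_{4} = v_{2} + v_{5}  ⇒ sig = (2; 1,1)
  P = {1,7}:  v_{1} + v_{7} = v_{0} + v_{5}  ⇒ sig = (2; 1,1)
  P = {3,6}:  v_{3} + v_{6} = v_{2} + v_{4}  ⇒ sig = (2; 1,1)
  P = {4,5}:  v_{4} + v_{5} = v_{2} + v_{3}  ⇒ sig = (2; 1,1)
  P = {5,7}:  v_{5} + v_{7} = v_{0} + v_{3}  ⇒ sig = (2; 1,1)
  P = {5,8}:  v_{5} + v_{8} = v_{0} + v_{2}  ⇒ sig = (2; 1,1)
  P = {6,7}:  v_{6} + v_{7} = v_{4} + v_{8}  ⇒ sig = (2; 1,1)
  P = {1,6}:  v_{1} + v_{6} = v_{0} + 3·v_{2}  ⇒ sig = (2; 1,3)
  P = {1,3}:  v_{1} + v_{3} = 2·v_{5}  ⇒ sig = (2; 2)
  P = {5,6}:  v_{5} + v_{6} = 2·v_{2}  ⇒ sig = (2; 2)
  P = {1,8}:  v_{1} + v_{8} = 2·v_{0} + 2·v_{2}  ⇒ sig = (2; 2,2)
  P = {0,2,3}:  v_{0} + v_{2} + v_{3} = v_{5}  ⇒ sig = (3; 1)
  P = {0,2,5}:  v_{0} + v_{2} + v_{5} = v_{1}  ⇒ sig = (3; 1)
  P = {2,4,8}:  v_{2} + v_{4} + v_{8} = v_{6}  ⇒ sig = (3; 1)

Sorted signature multiset PRS(X):
    (2; —)
    (2; —)
    (2; —)
    (2; 1,1)
    (2; 1,1)
    (2; 1,1)
    (2; 1,1)
    (2; 1,1)
    (2; 1,1)
    (2; 1,1)
    (2; 1,1)
    (2; 1,3)
    (2; 2)
    (2; 2)
    (2; 2,2)
    (3; 1)
    (3; 1)
    (3; 1)


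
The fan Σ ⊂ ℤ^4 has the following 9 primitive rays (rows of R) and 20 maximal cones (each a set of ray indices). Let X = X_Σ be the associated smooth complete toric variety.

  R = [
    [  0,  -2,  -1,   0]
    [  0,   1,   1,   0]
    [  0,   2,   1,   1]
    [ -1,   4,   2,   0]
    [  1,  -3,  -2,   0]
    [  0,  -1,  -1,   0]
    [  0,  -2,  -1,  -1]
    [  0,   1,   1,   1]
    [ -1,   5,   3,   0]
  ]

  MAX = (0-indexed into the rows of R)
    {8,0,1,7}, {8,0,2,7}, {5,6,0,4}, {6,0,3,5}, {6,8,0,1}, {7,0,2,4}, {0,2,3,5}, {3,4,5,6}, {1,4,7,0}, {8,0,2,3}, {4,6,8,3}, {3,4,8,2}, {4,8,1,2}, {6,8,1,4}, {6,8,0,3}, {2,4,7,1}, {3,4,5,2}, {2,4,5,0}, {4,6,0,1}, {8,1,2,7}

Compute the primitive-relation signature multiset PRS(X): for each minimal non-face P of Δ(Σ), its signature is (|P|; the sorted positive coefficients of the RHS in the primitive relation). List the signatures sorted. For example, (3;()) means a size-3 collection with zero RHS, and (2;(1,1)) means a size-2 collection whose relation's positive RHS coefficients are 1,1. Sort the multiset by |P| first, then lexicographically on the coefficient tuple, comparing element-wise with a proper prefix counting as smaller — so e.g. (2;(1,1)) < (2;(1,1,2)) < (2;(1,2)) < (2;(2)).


Primitive collections (11):

  P = {1,5}:  v_{1} + v_{5} = 0  →  sig = (2;())
  P = {2,6}:  v_{2} + v_{6} = 0  →  sig = (2;())
  P = {1,3}:  v_{1} + v_{3} = v_{8}  →  sig = (2;(1))
  P = {5,8}:  v_{5} + v_{8} = v_{3}  →  sig = (2;(1))
  P = {5,7}:  v_{5} + v_{7} = v_{0} + v_{2}  →  sig = (2;(1,1))
  P = {6,7}:  v_{6} + v_{7} = v_{0} + v_{1}  →  sig = (2;(1,1))
  P = {3,7}:  v_{3} + v_{7} = v_{0} + v_{2} + v_{8}  →  sig = (2;(1,1,1))
  P = {0,4,8}:  v_{0} + v_{4} + v_{8} = 0  →  sig = (3;())
  P = {0,1,2}:  v_{0} + v_{1} + v_{2} = v_{7}  →  sig = (3;(1))
  P = {0,3,4}:  v_{0} + v_{3} + v_{4} = v_{5}  →  sig = (3;(1))
  P = {4,7,8}:  v_{4} + v_{7} + v_{8} = v_{1} + v_{2}  →  sig = (3;(1,1))

Sorted signature multiset PRS(X):
[(2;()), (2;()), (2;(1)), (2;(1)), (2;(1,1)), (2;(1,1)), (2;(1,1,1)), (3;()), (3;(1)), (3;(1)), (3;(1,1))]


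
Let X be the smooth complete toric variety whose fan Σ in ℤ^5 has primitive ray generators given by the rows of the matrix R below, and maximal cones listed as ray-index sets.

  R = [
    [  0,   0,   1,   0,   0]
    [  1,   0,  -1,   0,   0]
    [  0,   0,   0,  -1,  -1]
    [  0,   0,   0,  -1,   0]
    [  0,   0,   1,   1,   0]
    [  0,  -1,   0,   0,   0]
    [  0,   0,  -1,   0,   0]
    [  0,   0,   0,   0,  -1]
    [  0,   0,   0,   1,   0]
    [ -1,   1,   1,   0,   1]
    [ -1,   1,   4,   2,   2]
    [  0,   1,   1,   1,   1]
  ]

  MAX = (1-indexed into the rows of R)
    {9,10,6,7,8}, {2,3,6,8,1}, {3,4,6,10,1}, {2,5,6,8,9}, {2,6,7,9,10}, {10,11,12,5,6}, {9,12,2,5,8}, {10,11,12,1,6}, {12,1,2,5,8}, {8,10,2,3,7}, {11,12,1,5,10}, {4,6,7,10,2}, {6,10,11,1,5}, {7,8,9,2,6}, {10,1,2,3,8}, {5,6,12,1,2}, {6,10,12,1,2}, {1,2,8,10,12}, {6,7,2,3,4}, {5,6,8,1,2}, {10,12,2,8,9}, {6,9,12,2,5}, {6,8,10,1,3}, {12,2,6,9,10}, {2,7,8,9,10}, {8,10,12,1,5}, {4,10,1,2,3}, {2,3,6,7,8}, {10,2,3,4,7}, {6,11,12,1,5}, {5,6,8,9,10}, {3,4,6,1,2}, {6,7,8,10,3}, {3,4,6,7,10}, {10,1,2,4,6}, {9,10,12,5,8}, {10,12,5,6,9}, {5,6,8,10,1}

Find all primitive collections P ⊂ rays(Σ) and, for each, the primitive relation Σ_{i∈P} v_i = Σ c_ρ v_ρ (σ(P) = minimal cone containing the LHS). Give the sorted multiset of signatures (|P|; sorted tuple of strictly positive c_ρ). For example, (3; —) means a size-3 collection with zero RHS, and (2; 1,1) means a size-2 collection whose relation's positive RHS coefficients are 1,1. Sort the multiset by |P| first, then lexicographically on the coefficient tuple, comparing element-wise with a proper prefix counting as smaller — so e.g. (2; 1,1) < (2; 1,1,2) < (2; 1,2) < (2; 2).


|primitive collections| = 22. Relations:

  P = {1,7}:  v_{1} + v_{7} = 0  →  sig = (2; —)
  P = {4,9}:  v_{4} + v_{9} = 0  →  sig = (2; —)
  P = {1,9}:  v_{1} + v_{9} = v_{5}  →  sig = (2; 1)
  P = {3,9}:  v_{3} + v_{9} = v_{8}  →  sig = (2; 1)
  P = {4,5}:  v_{4} + v_{5} = v_{1}  →  sig = (2; 1)
  P = {4,8}:  v_{4} + v_{8} = v_{3}  →  sig = (2; 1)
  P = {5,7}:  v_{5} + v_{7} = v_{9}  →  sig = (2; 1)
  P = {3,5}:  v_{3} + v_{5} = v_{1} + v_{8}  →  sig = (2; 1,1)
  P = {4,12}:  v_{4} + v_{12} = v_{1} + v_{2} + v_{10}  →  sig = (2; 1,1,1)
  P = {7,12}:  v_{7} + v_{12} = v_{2} + v_{9} + v_{10}  →  sig = (2; 1,1,1)
  P = {3,12}:  v_{3} + v_{12} = v_{1} + v_{2} + v_{8} + v_{10}  →  sig = (2; 1,1,1,1)
  P = {7,11}:  v_{7} + v_{11} = v_{5} + v_{6} + v_{10} + v_{12}  →  sig = (2; 1,1,1,1)
  P = {4,11}:  v_{4} + v_{11} = 2·v_{1} + v_{6} + v_{10} + v_{12}  →  sig = (2; 1,1,1,2)
  P = {9,11}:  v_{9} + v_{11} = 2·v_{5} + v_{6} + v_{10} + v_{12}  →  sig = (2; 1,1,1,2)
  P = {2,11}:  v_{2} + v_{11} = v_{1} + v_{6} + 2·v_{12}  →  sig = (2; 1,1,2)
  P = {3,11}:  v_{3} + v_{11} = 2·v_{1} + v_{5} + v_{10}  →  sig = (2; 1,1,2)
  P = {8,11}:  v_{8} + v_{11} = v_{1} + 2·v_{5} + v_{10}  →  sig = (2; 1,1,2)
  P = {2,5,10}:  v_{2} + v_{5} + v_{10} = v_{12}  →  sig = (3; 1)
  P = {6,8,12}:  v_{6} + v_{8} + v_{12} = v_{5}  →  sig = (3; 1)
  P = {2,6,8,10}:  v_{2} + v_{6} + v_{8} + v_{10} = 0  →  sig = (4; —)
  P = {2,3,6,10}:  v_{2} + v_{3} + v_{6} + v_{10} = v_{4}  →  sig = (4; 1)
  P = {1,5,6,10,12}:  v_{1} + v_{5} + v_{6} + v_{10} + v_{12} = v_{11}  →  sig = (5; 1)

Hence PRS(X_Σ) =
[(2; —), (2; —), (2; 1), (2; 1), (2; 1), (2; 1), (2; 1), (2; 1,1), (2; 1,1,1), (2; 1,1,1), (2; 1,1,1,1), (2; 1,1,1,1), (2; 1,1,1,2), (2; 1,1,1,2), (2; 1,1,2), (2; 1,1,2), (2; 1,1,2), (3; 1), (3; 1), (4; —), (4; 1), (5; 1)]


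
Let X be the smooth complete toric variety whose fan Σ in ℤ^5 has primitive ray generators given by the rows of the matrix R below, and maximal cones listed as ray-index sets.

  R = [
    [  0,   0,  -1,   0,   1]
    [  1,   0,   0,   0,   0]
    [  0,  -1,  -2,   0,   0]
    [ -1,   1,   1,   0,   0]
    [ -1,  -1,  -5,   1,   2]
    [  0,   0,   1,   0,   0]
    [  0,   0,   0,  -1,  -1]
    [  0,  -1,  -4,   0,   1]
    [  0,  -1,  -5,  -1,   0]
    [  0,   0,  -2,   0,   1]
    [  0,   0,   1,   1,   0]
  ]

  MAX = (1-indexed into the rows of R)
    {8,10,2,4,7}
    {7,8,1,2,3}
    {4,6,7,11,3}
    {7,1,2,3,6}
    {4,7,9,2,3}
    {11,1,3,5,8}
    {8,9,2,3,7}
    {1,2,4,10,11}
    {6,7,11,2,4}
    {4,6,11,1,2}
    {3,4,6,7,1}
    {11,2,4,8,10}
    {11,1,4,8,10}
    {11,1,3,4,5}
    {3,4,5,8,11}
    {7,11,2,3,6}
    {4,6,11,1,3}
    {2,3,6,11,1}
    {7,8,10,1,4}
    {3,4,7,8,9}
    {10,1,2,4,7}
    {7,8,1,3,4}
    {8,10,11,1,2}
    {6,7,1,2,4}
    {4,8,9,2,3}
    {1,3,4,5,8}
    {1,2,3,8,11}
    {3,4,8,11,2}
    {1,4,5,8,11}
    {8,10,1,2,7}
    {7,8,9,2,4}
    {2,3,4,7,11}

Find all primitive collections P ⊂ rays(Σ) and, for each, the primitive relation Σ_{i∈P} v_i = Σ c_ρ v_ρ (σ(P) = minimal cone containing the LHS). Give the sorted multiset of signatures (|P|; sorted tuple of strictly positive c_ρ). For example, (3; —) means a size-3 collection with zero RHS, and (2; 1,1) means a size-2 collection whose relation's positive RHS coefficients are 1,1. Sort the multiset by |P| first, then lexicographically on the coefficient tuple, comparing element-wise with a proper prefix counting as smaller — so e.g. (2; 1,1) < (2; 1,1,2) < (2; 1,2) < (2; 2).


Minimal non-faces — 20 found among 11 rays, 32 max cones:

  P={3,10}:  v_{3} + v_{10} = v_{8} — sig = (2; 1)
  P={6,10}:  v_{6} + v_{10} = v_{1} — sig = (2; 1)
  P={6,8}:  v_{6} + v_{8} = v_{1} + v_{3} — sig = (2; 1,1)
  P={6,9}:  v_{6} + v_{9} = v_{7} + v_{8} — sig = (2; 1,1)
  P={1,9}:  v_{1} + v_{9} = v_{7} + v_{8} + v_{10} — sig = (2; 1,1,1)
  P={2,5}:  v_{2} + v_{5} = v_{8} + v_{10} + v_{11} — sig = (2; 1,1,1)
  P={5,7}:  v_{5} + v_{7} = v_{3} + v_{4} + v_{8} — sig = (2; 1,1,1)
  P={5,10}:  v_{5} + v_{10} = v_{1} + v_{4} + 2·v_{8} + v_{11} — sig = (2; 1,1,1,2)
  P={9,10}:  v_{9} + v_{10} = v_{2} + v_{4} + v_{7} + 2·v_{8} — sig = (2; 1,1,1,2)
  P={5,6}:  v_{5} + v_{6} = 2·v_{1} + 2·v_{3} + v_{4} + v_{11} — sig = (2; 1,1,2,2)
  P={5,9}:  v_{5} + v_{9} = v_{2} + 2·v_{3} + 2·v_{4} + 2·v_{8} — sig = (2; 1,2,2,2)
  P={9,11}:  v_{9} + v_{11} = 2·v_{2} + 3·v_{3} + 2·v_{4} — sig = (2; 2,2,3)
  P={1,7,11}:  v_{1} + v_{7} + v_{11} = 0 — sig = (3; —)
  P={7,10,11}:  v_{7} + v_{10} + v_{11} = v_{2} + v_{3} + v_{4} — sig = (3; 1,1,1)
  P={7,8,11}:  v_{7} + v_{8} + v_{11} = v_{2} + 2·v_{3} + v_{4} — sig = (3; 1,1,2)
  P={2,3,4,6}:  v_{2} + v_{3} + v_{4} + v_{6} = 0 — sig = (4; —)
  P={1,2,3,4}:  v_{1} + v_{2} + v_{3} + v_{4} = v_{10} — sig = (4; 1)
  P={1,2,4,8}:  v_{1} + v_{2} + v_{4} + v_{8} = 2·v_{10} — sig = (4; 2)
  P={1,3,4,8,11}:  v_{1} + v_{3} + v_{4} + v_{8} + v_{11} = v_{5} — sig = (5; 1)
  P={2,3,4,7,8}:  v_{2} + v_{3} + v_{4} + v_{7} + v_{8} = v_{9} — sig = (5; 1)

so the primitive-relation signature multiset is
{ (2; 1) ×2,  (2; 1,1) ×2,  (2; 1,1,1) ×3,  (2; 1,1,1,2) ×2,  (2; 1,1,2,2),  (2; 1,2,2,2),  (2; 2,2,3),  (3; —),  (3; 1,1,1),  (3; 1,1,2),  (4; —),  (4; 1),  (4; 2),  (5; 1) ×2 }


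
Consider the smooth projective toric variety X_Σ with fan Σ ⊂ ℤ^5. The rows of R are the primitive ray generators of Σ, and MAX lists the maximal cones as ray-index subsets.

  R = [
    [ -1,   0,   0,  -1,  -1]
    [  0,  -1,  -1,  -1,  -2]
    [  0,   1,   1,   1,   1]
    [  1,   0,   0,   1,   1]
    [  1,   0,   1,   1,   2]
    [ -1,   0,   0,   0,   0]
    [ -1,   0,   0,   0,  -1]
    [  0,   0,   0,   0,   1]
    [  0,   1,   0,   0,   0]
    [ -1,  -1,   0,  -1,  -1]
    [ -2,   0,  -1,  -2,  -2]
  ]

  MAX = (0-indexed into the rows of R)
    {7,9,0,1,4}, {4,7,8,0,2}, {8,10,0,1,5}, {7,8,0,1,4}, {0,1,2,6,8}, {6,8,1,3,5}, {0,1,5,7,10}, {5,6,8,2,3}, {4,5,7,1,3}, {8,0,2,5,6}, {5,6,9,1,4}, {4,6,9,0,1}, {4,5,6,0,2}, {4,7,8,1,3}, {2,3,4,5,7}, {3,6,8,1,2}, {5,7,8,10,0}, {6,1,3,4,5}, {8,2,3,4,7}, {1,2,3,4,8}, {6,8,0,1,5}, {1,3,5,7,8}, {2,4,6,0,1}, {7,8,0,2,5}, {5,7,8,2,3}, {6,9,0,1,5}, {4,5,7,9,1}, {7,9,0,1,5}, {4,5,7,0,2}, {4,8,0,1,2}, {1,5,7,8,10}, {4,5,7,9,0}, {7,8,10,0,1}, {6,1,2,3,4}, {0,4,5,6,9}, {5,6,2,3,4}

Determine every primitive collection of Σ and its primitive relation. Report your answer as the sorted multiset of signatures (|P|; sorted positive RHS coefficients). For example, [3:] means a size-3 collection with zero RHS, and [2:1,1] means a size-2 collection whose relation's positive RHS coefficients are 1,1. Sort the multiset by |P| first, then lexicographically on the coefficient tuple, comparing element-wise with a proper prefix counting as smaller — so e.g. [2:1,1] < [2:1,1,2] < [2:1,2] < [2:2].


Δ(Σ) — 11 vertices, 16 min non-faces:

  P = {0,3}:  v_{0} + v_{3} = 0  so sig = [2:]
  P = {6,7}:  v_{6} + v_{7} = v_{5}  so sig = [2:1]
  P = {8,9}:  v_{8} + v_{9} = v_{0}  so sig = [2:1]
  P = {4,10}:  v_{4} + v_{10} = v_{0} + v_{7}  so sig = [2:1,1]
  P = {2,9}:  v_{2} + v_{9} = v_{0} + v_{4} + v_{6}  so sig = [2:1,1,1]
  P = {2,10}:  v_{2} + v_{10} = v_{0} + v_{5} + v_{8}  so sig = [2:1,1,1]
  P = {3,9}:  v_{3} + v_{9} = v_{1} + v_{4} + v_{5}  so sig = [2:1,1,1]
  P = {3,10}:  v_{3} + v_{10} = v_{1} + v_{5} + v_{7} + v_{8}  so sig = [2:1,1,1,1]
  P = {6,10}:  v_{6} + v_{10} = v_{0} + v_{1} + 2·v_{5} + v_{8}  so sig = [2:1,1,1,2]
  P = {9,10}:  v_{9} + v_{10} = 2·v_{0} + v_{1} + v_{5} + v_{7}  so sig = [2:1,1,1,2]
  P = {1,2,7}:  v_{1} + v_{2} + v_{7} = 0  so sig = [3:]
  P = {1,2,5}:  v_{1} + v_{2} + v_{5} = v_{6}  so sig = [3:1]
  P = {4,6,8}:  v_{4} + v_{6} + v_{8} = v_{2}  so sig = [3:1]
  P = {4,5,8}:  v_{4} + v_{5} + v_{8} = v_{2} + v_{7}  so sig = [3:1,1]
  P = {0,1,4,5}:  v_{0} + v_{1} + v_{4} + v_{5} = v_{9}  so sig = [4:1]
  P = {0,1,5,7,8}:  v_{0} + v_{1} + v_{5} + v_{7} + v_{8} = v_{10}  so sig = [5:1]

Hence PRS(X_Σ) =
    |P|=2: 10 collections, coeffs (), (1), (1), (1,1), (1,1,1), (1,1,1), (1,1,1), (1,1,1,1), (1,1,1,2), (1,1,1,2)
    |P|=3: 4 collections, coeffs (), (1), (1), (1,1)
    |P|=4: 1 collection, coeffs (1)
    |P|=5: 1 collection, coeffs (1)


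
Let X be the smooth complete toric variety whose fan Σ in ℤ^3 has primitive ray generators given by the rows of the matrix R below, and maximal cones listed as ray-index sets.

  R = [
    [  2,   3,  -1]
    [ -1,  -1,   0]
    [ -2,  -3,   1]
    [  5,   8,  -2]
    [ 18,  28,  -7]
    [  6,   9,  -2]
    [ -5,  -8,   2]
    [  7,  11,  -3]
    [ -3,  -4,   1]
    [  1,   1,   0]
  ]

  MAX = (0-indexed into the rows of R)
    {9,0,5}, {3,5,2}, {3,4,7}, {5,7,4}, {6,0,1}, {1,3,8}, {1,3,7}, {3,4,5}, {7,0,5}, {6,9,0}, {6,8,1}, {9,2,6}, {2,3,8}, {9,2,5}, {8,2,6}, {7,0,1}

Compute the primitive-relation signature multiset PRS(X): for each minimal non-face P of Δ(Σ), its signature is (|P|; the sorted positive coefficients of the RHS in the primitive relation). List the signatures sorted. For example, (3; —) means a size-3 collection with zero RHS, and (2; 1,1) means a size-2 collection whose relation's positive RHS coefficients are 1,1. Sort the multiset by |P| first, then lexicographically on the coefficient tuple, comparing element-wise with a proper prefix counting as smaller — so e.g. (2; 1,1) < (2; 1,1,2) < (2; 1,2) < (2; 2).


22 collections generate NE(X_Σ); each relation:

  P = {0,2}:  v_{0} + v_{2} = 0  so sig = (2; —)
  P = {1,9}:  v_{1} + v_{9} = 0  so sig = (2; —)
  P = {3,6}:  v_{3} + v_{6} = 0  so sig = (2; —)
  P = {0,3}:  v_{0} + v_{3} = v_{7}  so sig = (2; 1)
  P = {0,8}:  v_{0} + v_{8} = v_{1}  so sig = (2; 1)
  P = {1,2}:  v_{1} + v_{2} = v_{8}  so sig = (2; 1)
  P = {1,5}:  v_{1} + v_{5} = v_{3}  so sig = (2; 1)
  P = {2,7}:  v_{2} + v_{7} = v_{3}  so sig = (2; 1)
  P = {3,9}:  v_{3} + v_{9} = v_{5}  so sig = (2; 1)
  P = {5,6}:  v_{5} + v_{6} = v_{9}  so sig = (2; 1)
  P = {6,7}:  v_{6} + v_{7} = v_{0}  so sig = (2; 1)
  P = {8,9}:  v_{8} + v_{9} = v_{2}  so sig = (2; 1)
  P = {4,6}:  v_{4} + v_{6} = v_{5} + v_{7}  so sig = (2; 1,1)
  P = {5,8}:  v_{5} + v_{8} = v_{2} + v_{3}  so sig = (2; 1,1)
  P = {7,8}:  v_{7} + v_{8} = v_{1} + v_{3}  so sig = (2; 1,1)
  P = {7,9}:  v_{7} + v_{9} = v_{0} + v_{5}  so sig = (2; 1,1)
  P = {0,4}:  v_{0} + v_{4} = v_{5} + 2·v_{7}  so sig = (2; 1,2)
  P = {1,4}:  v_{1} + v_{4} = 2·v_{3} + v_{7}  so sig = (2; 1,2)
  P = {2,4}:  v_{2} + v_{4} = 2·v_{3} + v_{5}  so sig = (2; 1,2)
  P = {4,9}:  v_{4} + v_{9} = 2·v_{5} + v_{7}  so sig = (2; 1,2)
  P = {4,8}:  v_{4} + v_{8} = 3·v_{3}  so sig = (2; 3)
  P = {3,5,7}:  v_{3} + v_{5} + v_{7} = v_{4}  so sig = (3; 1)

Hence PRS(X_Σ) =
{ (2; —) ×3,  (2; 1) ×9,  (2; 1,1) ×4,  (2; 1,2) ×4,  (2; 3),  (3; 1) }


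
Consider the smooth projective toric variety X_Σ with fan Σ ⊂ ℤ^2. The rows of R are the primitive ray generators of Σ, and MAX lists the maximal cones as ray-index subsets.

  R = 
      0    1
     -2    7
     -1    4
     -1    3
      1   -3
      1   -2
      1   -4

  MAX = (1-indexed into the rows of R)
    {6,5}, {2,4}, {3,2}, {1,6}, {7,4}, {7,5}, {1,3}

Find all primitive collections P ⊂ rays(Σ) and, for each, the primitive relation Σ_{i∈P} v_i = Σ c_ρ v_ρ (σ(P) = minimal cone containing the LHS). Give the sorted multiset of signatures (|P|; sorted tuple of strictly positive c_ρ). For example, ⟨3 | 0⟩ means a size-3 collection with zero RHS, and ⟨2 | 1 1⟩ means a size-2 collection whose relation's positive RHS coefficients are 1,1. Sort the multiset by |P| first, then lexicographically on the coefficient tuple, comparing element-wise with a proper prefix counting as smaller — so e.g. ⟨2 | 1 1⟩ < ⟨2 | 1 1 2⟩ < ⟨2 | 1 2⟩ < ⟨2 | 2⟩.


14 collections generate NE(X_Σ); each relation:

  • {3,7}:  v_{3} + v_{7} = 0  so sig = ⟨2 | 0⟩
  • {4,5}:  v_{4} + v_{5} = 0  so sig = ⟨2 | 0⟩
  • {1,4}:  v_{1} + v_{4} = v_{3}  so sig = ⟨2 | 1⟩
  • {1,5}:  v_{1} + v_{5} = v_{6}  so sig = ⟨2 | 1⟩
  • {1,7}:  v_{1} + v_{7} = v_{5}  so sig = ⟨2 | 1⟩
  • {2,5}:  v_{2} + v_{5} = v_{3}  so sig = ⟨2 | 1⟩
  • {2,7}:  v_{2} + v_{7} = v_{4}  so sig = ⟨2 | 1⟩
  • {3,4}:  v_{3} + v_{4} = v_{2}  so sig = ⟨2 | 1⟩
  • {3,5}:  v_{3} + v_{5} = v_{1}  so sig = ⟨2 | 1⟩
  • {4,6}:  v_{4} + v_{6} = v_{1}  so sig = ⟨2 | 1⟩
  • {2,6}:  v_{2} + v_{6} = v_{1} + v_{3}  so sig = ⟨2 | 1 1⟩
  • {1,2}:  v_{1} + v_{2} = 2·v_{3}  so sig = ⟨2 | 2⟩
  • {3,6}:  v_{3} + v_{6} = 2·v_{1}  so sig = ⟨2 | 2⟩
  • {6,7}:  v_{6} + v_{7} = 2·v_{5}  so sig = ⟨2 | 2⟩

Sorted signature multiset PRS(X):
    |P|=2: 14 collections, coeffs (), (), (1), (1), (1), (1), (1), (1), (1), (1), (1,1), (2), (2), (2)


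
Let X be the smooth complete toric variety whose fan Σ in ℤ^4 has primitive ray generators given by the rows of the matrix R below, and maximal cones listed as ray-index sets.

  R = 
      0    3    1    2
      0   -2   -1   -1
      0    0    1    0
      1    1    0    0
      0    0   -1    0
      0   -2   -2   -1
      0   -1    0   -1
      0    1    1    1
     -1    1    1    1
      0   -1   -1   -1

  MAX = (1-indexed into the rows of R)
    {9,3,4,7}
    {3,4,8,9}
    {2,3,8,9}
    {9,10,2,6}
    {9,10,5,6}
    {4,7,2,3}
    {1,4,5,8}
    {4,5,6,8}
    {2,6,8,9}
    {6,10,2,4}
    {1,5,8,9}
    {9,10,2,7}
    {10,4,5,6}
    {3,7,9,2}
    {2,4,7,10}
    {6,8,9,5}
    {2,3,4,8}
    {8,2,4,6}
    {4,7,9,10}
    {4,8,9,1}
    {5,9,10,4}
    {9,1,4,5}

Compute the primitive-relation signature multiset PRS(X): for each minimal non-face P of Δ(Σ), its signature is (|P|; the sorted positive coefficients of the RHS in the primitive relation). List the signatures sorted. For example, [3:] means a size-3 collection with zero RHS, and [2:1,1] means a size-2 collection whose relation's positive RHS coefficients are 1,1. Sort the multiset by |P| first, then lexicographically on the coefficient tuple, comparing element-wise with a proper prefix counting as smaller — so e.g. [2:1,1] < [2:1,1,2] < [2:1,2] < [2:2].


16 minimal non-faces of Δ(Σ) (on 10 rays):

  • {3,5}:  v_{3} + v_{5} = 0  so sig = [2:]
  • {8,10}:  v_{8} + v_{10} = 0  so sig = [2:]
  • {2,5}:  v_{2} + v_{5} = v_{6}  so sig = [2:1]
  • {3,6}:  v_{3} + v_{6} = v_{2}  so sig = [2:1]
  • {3,10}:  v_{3} + v_{10} = v_{7}  so sig = [2:1]
  • {5,7}:  v_{5} + v_{7} = v_{10}  so sig = [2:1]
  • {7,8}:  v_{7} + v_{8} = v_{3}  so sig = [2:1]
  • {1,2}:  v_{1} + v_{2} = v_{5} + v_{8}  so sig = [2:1,1]
  • {1,7}:  v_{1} + v_{7} = v_{4} + v_{9}  so sig = [2:1,1]
  • {6,7}:  v_{6} + v_{7} = v_{2} + v_{10}  so sig = [2:1,1]
  • {1,3}:  v_{1} + v_{3} = v_{4} + v_{8} + v_{9}  so sig = [2:1,1,1]
  • {1,10}:  v_{1} + v_{10} = v_{4} + v_{5} + v_{9}  so sig = [2:1,1,1]
  • {1,6}:  v_{1} + v_{6} = 2·v_{5} + v_{8}  so sig = [2:1,2]
  • {2,4,9}:  v_{2} + v_{4} + v_{9} = 0  so sig = [3:]
  • {4,6,9}:  v_{4} + v_{6} + v_{9} = v_{5}  so sig = [3:1]
  • {4,5,8,9}:  v_{4} + v_{5} + v_{8} + v_{9} = v_{1}  so sig = [4:1]

Hence PRS(X_Σ) =
    |P|=2: 13 collections, coeffs (), (), (1), (1), (1), (1), (1), (1,1), (1,1), (1,1), (1,1,1), (1,1,1), (1,2)
    |P|=3: 2 collections, coeffs (), (1)
    |P|=4: 1 collection, coeffs (1)


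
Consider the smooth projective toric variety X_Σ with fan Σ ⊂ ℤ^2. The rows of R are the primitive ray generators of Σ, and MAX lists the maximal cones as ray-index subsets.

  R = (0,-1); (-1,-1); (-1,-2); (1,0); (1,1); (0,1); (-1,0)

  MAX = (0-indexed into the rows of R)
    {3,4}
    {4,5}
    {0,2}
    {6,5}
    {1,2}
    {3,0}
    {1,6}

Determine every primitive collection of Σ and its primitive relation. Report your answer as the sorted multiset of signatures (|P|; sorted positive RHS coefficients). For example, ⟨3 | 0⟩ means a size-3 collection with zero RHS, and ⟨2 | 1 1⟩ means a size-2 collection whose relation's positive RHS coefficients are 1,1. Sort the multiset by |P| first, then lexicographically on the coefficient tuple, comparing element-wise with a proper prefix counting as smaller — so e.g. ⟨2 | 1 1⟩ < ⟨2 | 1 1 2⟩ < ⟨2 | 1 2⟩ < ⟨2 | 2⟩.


|primitive collections| = 14. Relations:

  {0,5}:  v_{0} + v_{5} = 0  so sig = ⟨2 | 0⟩
  {1,4}:  v_{1} + v_{4} = 0  so sig = ⟨2 | 0⟩
  {3,6}:  v_{3} + v_{6} = 0  so sig = ⟨2 | 0⟩
  {0,1}:  v_{0} + v_{1} = v_{2}  so sig = ⟨2 | 1⟩
  {0,4}:  v_{0} + v_{4} = v_{3}  so sig = ⟨2 | 1⟩
  {0,6}:  v_{0} + v_{6} = v_{1}  so sig = ⟨2 | 1⟩
  {1,3}:  v_{1} + v_{3} = v_{0}  so sig = ⟨2 | 1⟩
  {1,5}:  v_{1} + v_{5} = v_{6}  so sig = ⟨2 | 1⟩
  {2,4}:  v_{2} + v_{4} = v_{0}  so sig = ⟨2 | 1⟩
  {2,5}:  v_{2} + v_{5} = v_{1}  so sig = ⟨2 | 1⟩
  {3,5}:  v_{3} + v_{5} = v_{4}  so sig = ⟨2 | 1⟩
  {4,6}:  v_{4} + v_{6} = v_{5}  so sig = ⟨2 | 1⟩
  {2,3}:  v_{2} + v_{3} = 2·v_{0}  so sig = ⟨2 | 2⟩
  {2,6}:  v_{2} + v_{6} = 2·v_{1}  so sig = ⟨2 | 2⟩

so the primitive-relation signature multiset is
    |P|=2: 14 collections, coeffs (), (), (), (1), (1), (1), (1), (1), (1), (1), (1), (1), (2), (2)


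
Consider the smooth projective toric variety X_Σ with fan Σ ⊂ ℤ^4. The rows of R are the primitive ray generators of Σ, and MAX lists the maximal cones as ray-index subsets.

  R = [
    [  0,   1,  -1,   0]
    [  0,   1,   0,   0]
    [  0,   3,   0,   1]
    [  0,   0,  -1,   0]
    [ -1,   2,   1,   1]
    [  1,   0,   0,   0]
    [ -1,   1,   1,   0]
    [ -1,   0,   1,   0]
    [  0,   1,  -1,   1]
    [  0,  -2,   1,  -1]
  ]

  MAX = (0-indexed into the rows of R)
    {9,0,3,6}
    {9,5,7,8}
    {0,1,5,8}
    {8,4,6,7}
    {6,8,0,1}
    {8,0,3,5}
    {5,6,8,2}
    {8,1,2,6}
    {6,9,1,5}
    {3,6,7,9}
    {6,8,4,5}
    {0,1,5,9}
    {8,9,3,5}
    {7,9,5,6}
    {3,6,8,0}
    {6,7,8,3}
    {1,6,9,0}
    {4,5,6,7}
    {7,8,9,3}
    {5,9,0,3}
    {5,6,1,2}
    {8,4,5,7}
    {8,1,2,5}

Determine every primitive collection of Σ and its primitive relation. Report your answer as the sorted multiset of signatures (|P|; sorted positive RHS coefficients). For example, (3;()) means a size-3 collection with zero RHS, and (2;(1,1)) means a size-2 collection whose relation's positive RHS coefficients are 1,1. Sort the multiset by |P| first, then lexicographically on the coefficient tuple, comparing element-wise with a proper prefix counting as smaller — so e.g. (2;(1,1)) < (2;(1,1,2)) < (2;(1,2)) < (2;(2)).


Δ(Σ) — 10 vertices, 20 min non-faces:

  P = {1,3}:  v_{1} + v_{3} = v_{0} ; sig = (2;(1))
  P = {1,7}:  v_{1} + v_{7} = v_{6} ; sig = (2;(1))
  P = {0,7}:  v_{0} + v_{7} = v_{3} + v_{6} ; sig = (2;(1,1))
  P = {2,9}:  v_{2} + v_{9} = v_{5} + v_{6} ; sig = (2;(1,1))
  P = {3,4}:  v_{3} + v_{4} = v_{6} + v_{8} ; sig = (2;(1,1))
  P = {0,4}:  v_{0} + v_{4} = v_{1} + v_{6} + v_{8} ; sig = (2;(1,1,1))
  P = {1,4}:  v_{1} + v_{4} = v_{5} + 2·v_{6} + v_{8} ; sig = (2;(1,1,2))
  P = {2,7}:  v_{2} + v_{7} = v_{5} + 2·v_{6} + v_{8} ; sig = (2;(1,1,2))
  P = {2,3}:  v_{2} + v_{3} = 2·v_{1} + v_{8} ; sig = (2;(1,2))
  P = {4,9}:  v_{4} + v_{9} = v_{5} + 2·v_{7} ; sig = (2;(1,2))
  P = {0,2}:  v_{0} + v_{2} = 3·v_{1} + v_{8} ; sig = (2;(1,3))
  P = {2,4}:  v_{2} + v_{4} = 2·v_{5} + 3·v_{6} + 2·v_{8} ; sig = (2;(2,2,3))
  P = {1,8,9}:  v_{1} + v_{8} + v_{9} = 0 ; sig = (3;())
  P = {3,5,7}:  v_{3} + v_{5} + v_{7} = 0 ; sig = (3;())
  P = {0,8,9}:  v_{0} + v_{8} + v_{9} = v_{3} ; sig = (3;(1))
  P = {3,5,6}:  v_{3} + v_{5} + v_{6} = v_{1} ; sig = (3;(1))
  P = {6,8,9}:  v_{6} + v_{8} + v_{9} = v_{7} ; sig = (3;(1))
  P = {0,5,6}:  v_{0} + v_{5} + v_{6} = 2·v_{1} ; sig = (3;(2))
  P = {1,5,6,8}:  v_{1} + v_{5} + v_{6} + v_{8} = v_{2} ; sig = (4;(1))
  P = {5,6,7,8}:  v_{5} + v_{6} + v_{7} + v_{8} = v_{4} ; sig = (4;(1))

so the primitive-relation signature multiset is
{ (2;(1)) ×2,  (2;(1,1)) ×3,  (2;(1,1,1)),  (2;(1,1,2)) ×2,  (2;(1,2)) ×2,  (2;(1,3)),  (2;(2,2,3)),  (3;()) ×2,  (3;(1)) ×3,  (3;(2)),  (4;(1)) ×2 }


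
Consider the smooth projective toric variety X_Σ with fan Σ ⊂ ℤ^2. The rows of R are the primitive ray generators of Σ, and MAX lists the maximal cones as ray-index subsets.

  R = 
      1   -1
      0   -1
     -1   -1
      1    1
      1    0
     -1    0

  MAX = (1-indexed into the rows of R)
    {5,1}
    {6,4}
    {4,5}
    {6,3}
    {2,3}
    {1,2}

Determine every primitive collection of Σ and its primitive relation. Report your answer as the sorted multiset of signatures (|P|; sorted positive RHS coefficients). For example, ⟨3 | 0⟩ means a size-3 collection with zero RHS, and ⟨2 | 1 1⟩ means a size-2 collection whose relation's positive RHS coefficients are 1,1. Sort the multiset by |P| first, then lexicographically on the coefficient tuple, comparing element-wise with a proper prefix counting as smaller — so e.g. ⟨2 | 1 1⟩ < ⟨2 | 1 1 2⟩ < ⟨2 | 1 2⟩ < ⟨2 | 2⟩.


Δ(Σ) — 6 vertices, 9 min non-faces:

  {3,4}:  v_{3} + v_{4} = 0  →  sig = ⟨2 | 0⟩
  {5,6}:  v_{5} + v_{6} = 0  →  sig = ⟨2 | 0⟩
  {1,6}:  v_{1} + v_{6} = v_{2}  →  sig = ⟨2 | 1⟩
  {2,4}:  v_{2} + v_{4} = v_{5}  →  sig = ⟨2 | 1⟩
  {2,5}:  v_{2} + v_{5} = v_{1}  →  sig = ⟨2 | 1⟩
  {2,6}:  v_{2} + v_{6} = v_{3}  →  sig = ⟨2 | 1⟩
  {3,5}:  v_{3} + v_{5} = v_{2}  →  sig = ⟨2 | 1⟩
  {1,3}:  v_{1} + v_{3} = 2·v_{2}  →  sig = ⟨2 | 2⟩
  {1,4}:  v_{1} + v_{4} = 2·v_{5}  →  sig = ⟨2 | 2⟩

Hence PRS(X_Σ) =
[⟨2 | 0⟩, ⟨2 | 0⟩, ⟨2 | 1⟩, ⟨2 | 1⟩, ⟨2 | 1⟩, ⟨2 | 1⟩, ⟨2 | 1⟩, ⟨2 | 2⟩, ⟨2 | 2⟩]


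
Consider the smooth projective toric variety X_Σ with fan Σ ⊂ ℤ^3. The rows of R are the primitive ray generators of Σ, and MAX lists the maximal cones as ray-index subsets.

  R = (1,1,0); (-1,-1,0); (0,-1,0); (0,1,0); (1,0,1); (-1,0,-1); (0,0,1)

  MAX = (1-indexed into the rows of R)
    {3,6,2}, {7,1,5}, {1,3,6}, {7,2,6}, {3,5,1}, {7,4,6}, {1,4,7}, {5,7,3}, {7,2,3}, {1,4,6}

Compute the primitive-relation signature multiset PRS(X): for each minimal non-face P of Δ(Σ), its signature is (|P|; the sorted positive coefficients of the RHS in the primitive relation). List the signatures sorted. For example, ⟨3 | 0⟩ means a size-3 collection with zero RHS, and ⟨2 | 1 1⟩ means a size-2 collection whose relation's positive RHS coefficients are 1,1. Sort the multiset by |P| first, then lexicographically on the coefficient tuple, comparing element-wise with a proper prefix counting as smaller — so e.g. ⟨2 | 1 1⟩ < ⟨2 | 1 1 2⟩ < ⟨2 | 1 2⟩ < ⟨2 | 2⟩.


9 collections generate NE(X_Σ); each relation:

  • {1,2}:  v_{1} + v_{2} = 0  ⟹  sig = ⟨2 | 0⟩
  • {3,4}:  v_{3} + v_{4} = 0  ⟹  sig = ⟨2 | 0⟩
  • {5,6}:  v_{5} + v_{6} = 0  ⟹  sig = ⟨2 | 0⟩
  • {2,4}:  v_{2} + v_{4} = v_{6} + v_{7}  ⟹  sig = ⟨2 | 1 1⟩
  • {2,5}:  v_{2} + v_{5} = v_{3} + v_{7}  ⟹  sig = ⟨2 | 1 1⟩
  • {4,5}:  v_{4} + v_{5} = v_{1} + v_{7}  ⟹  sig = ⟨2 | 1 1⟩
  • {1,3,7}:  v_{1} + v_{3} + v_{7} = v_{5}  ⟹  sig = ⟨3 | 1⟩
  • {1,6,7}:  v_{1} + v_{6} + v_{7} = v_{4}  ⟹  sig = ⟨3 | 1⟩
  • {3,6,7}:  v_{3} + v_{6} + v_{7} = v_{2}  ⟹  sig = ⟨3 | 1⟩

so the primitive-relation signature multiset is
{ ⟨2 | 0⟩ ×3,  ⟨2 | 1 1⟩ ×3,  ⟨3 | 1⟩ ×3 }


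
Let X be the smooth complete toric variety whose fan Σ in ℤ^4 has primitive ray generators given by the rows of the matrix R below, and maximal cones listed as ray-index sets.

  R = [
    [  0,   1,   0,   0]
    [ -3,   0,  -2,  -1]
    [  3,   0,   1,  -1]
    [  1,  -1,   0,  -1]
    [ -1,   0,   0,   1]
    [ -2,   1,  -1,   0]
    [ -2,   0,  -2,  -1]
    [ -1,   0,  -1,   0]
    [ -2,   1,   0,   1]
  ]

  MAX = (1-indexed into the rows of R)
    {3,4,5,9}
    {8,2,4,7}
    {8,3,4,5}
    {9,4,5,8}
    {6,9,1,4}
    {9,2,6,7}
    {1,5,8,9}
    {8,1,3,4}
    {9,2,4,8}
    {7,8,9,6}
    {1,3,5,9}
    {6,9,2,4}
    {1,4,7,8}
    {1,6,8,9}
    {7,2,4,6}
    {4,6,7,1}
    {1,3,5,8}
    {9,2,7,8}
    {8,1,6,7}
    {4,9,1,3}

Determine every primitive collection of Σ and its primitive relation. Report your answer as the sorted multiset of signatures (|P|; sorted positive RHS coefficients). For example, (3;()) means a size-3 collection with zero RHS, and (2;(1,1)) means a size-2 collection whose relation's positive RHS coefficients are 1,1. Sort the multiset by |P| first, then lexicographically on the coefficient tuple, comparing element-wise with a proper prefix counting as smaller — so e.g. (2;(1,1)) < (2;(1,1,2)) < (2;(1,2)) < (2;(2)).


The 14 primitive collections of Σ (r=9, n=4):

  P={5,6}:  v_{5} + v_{6} = v_{8} + v_{9}  →  sig = (2;(1,1))
  P={2,3}:  v_{2} + v_{3} = v_{1} + 2·v_{4} + v_{6}  →  sig = (2;(1,1,2))
  P={5,7}:  v_{5} + v_{7} = v_{4} + 2·v_{8} + v_{9}  →  sig = (2;(1,1,2))
  P={1,2}:  v_{1} + v_{2} = v_{4} + 2·v_{6}  →  sig = (2;(1,2))
  P={3,6}:  v_{3} + v_{6} = 2·v_{1} + v_{4}  →  sig = (2;(1,2))
  P={3,7}:  v_{3} + v_{7} = 2·v_{1} + 2·v_{4} + v_{8}  →  sig = (2;(1,2,2))
  P={2,5}:  v_{2} + v_{5} = 2·v_{4} + 2·v_{8} + 2·v_{9}  →  sig = (2;(2,2,2))
  P={1,4,5}:  v_{1} + v_{4} + v_{5} = 0  →  sig = (3;())
  P={3,8,9}:  v_{3} + v_{8} + v_{9} = v_{1}  →  sig = (3;(1))
  P={4,6,8}:  v_{4} + v_{6} + v_{8} = v_{7}  →  sig = (3;(1))
  P={4,7,9}:  v_{4} + v_{7} + v_{9} = v_{2}  →  sig = (3;(1))
  P={2,6,8}:  v_{2} + v_{6} + v_{8} = 2·v_{7} + v_{9}  →  sig = (3;(1,2))
  P={1,7,9}:  v_{1} + v_{7} + v_{9} = 2·v_{6}  →  sig = (3;(2))
  P={1,4,8,9}:  v_{1} + v_{4} + v_{8} + v_{9} = v_{6}  →  sig = (4;(1))

so the primitive-relation signature multiset is
[(2;(1,1)), (2;(1,1,2)), (2;(1,1,2)), (2;(1,2)), (2;(1,2)), (2;(1,2,2)), (2;(2,2,2)), (3;()), (3;(1)), (3;(1)), (3;(1)), (3;(1,2)), (3;(2)), (4;(1))]
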